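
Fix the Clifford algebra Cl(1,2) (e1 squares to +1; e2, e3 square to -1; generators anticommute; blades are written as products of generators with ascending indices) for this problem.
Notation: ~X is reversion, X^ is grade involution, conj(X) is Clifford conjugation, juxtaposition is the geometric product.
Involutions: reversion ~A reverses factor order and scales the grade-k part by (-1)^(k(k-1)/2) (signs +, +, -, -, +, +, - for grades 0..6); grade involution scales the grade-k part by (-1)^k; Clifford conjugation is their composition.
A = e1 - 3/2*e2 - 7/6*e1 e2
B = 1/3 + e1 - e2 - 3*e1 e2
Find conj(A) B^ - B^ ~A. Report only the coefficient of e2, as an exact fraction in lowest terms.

first term: -4 - 6*e1 + 14/3*e2 + 8/9*e1 e2
second term: -3 - 3*e1 + 4/3*e2 + 8/9*e1 e2
Answer: 10/3


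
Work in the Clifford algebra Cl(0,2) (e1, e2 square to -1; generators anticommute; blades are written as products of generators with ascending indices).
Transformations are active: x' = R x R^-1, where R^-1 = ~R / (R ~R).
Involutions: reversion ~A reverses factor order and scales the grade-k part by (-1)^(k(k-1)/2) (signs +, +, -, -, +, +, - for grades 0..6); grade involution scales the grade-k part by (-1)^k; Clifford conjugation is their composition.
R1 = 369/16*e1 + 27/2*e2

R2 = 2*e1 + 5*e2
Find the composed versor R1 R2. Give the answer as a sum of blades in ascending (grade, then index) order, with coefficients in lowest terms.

Distribute over the terms of R1 (each basis-blade product reordered to ascending indices, repeated generators contracted through their squares):
(369/16*e1) R2 = -369/8 + 1845/16*e1 e2
(27/2*e2) R2 = -135/2 - 27*e1 e2
Summing the partial products and collecting blades:
Answer: -909/8 + 1413/16*e1 e2


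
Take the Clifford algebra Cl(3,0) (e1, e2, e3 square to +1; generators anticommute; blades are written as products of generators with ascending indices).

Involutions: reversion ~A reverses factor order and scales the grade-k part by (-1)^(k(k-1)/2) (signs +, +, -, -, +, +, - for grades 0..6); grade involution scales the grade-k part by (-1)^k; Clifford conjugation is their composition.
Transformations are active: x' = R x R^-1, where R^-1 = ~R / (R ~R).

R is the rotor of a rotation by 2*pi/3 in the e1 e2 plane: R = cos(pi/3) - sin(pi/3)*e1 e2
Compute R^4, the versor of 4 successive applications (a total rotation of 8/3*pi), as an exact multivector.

Half-angle bookkeeping: 4 applications in e1 e2 add up to rotor phase 4*pi/3 = 4*pi/3, so R^4 = cos(4*pi/3) - sin(4*pi/3)*e1 e2.
cos(4*pi/3) = -1/2 and sin(4*pi/3) = -sqrt(3)/2, so R^4 = -1/2 + sqrt(3)/2*e1 e2. The net rotation is 2/3*pi (after discarding 1 full turn, each of which contributes a factor -1 to the rotor); the rotor keeps the half-angle phase exactly.
Answer: -1/2 + sqrt(3)/2*e1 e2


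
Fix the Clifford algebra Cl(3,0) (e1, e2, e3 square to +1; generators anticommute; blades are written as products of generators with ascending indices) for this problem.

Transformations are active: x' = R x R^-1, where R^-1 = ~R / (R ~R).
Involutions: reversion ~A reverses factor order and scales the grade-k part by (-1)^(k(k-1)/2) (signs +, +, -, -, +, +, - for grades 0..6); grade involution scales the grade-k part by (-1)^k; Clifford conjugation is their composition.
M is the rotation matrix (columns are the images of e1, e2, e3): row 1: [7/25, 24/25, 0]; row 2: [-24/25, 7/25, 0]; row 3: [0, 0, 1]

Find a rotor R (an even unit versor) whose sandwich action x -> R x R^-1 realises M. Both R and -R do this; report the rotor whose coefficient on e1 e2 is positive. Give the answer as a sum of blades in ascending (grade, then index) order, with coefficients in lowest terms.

Method: write R = a + b12*e1 e2 + b13*e1 e3 + b23*e2 e3 with a^2 + b12^2 + b13^2 + b23^2 = 1 (so R^-1 = ~R). Expanding the columns R e_j ~R gives tr M = 4a^2 - 1 and, from the antisymmetric part, M21 - M12 = -4a*b12, M13 - M31 = 4a*b13, M32 - M23 = -4a*b23.
Here tr M = 39/25, so a^2 = (1 + tr M)/4 = 16/25 and a = ±4/5. Taking a = 4/5: M21 - M12 = -48/25, M13 - M31 = 0, M32 - M23 = 0, giving b12 = 3/5, b13 = 0, b23 = 0, i.e. R = 4/5 + 3/5*e1 e2.
Its e1 e2 coefficient is already positive.
Answer: 4/5 + 3/5*e1 e2. Uniqueness: Spin(3) -> SO(3) maps R and -R to the same rotation of trace 39/25; fixing the sign of the e1 e2 coefficient removes the ambiguity.


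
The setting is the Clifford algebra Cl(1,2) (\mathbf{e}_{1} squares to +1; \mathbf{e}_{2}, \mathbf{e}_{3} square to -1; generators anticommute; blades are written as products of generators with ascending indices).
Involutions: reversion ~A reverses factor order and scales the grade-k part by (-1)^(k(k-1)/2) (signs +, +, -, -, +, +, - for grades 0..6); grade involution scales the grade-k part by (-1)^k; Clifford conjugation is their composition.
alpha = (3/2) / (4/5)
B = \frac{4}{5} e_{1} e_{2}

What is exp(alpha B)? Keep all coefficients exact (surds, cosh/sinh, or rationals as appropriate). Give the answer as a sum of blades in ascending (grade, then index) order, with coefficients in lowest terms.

B^2 = (\frac{4}{5})^2*(e_{1} e_{2})^2 = \frac{16}{25}*(+1) = \frac{16}{25} (a basis 2-blade squares to minus the product of its generators' squares).
B^2 = \frac{16}{25} — a positive square means the series sums to a boost: l = \frac{4}{5}, alpha*l = \frac{3}{2}, so exp(alpha B) = cosh(\frac{3}{2}) + (sinh(\frac{3}{2})/(\frac{4}{5}))*B = \cosh{\left(\frac{3}{2} \right)} + (\frac{5 \sinh{\left(\frac{3}{2} \right)}}{4})*B.
Answer: \cosh{\left(\frac{3}{2} \right)} + \sinh{\left(\frac{3}{2} \right)} e_{1} e_{2}


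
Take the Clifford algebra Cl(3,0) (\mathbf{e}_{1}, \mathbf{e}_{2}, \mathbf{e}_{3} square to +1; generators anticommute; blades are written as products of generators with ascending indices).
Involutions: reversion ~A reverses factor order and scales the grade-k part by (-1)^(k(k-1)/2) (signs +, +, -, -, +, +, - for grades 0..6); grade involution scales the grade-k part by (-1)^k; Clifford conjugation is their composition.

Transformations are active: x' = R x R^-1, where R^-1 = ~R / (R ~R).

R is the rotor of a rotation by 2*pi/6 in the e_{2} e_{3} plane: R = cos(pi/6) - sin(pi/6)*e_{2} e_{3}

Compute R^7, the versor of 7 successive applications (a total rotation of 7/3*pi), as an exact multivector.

Because a rotor carries half the rotation angle, composing 7 copies of this e_{2} e_{3}-plane rotor multiplies the phase: 7*(pi/6) = \frac{7 \pi}{6}, hence R^7 = cos(\frac{7 \pi}{6}) - sin(\frac{7 \pi}{6})*e_{2} e_{3}.
cos(\frac{7 \pi}{6}) = - \frac{\sqrt{3}}{2} and sin(\frac{7 \pi}{6}) = - \frac{1}{2}, so R^7 = - \frac{\sqrt{3}}{2} + \frac{1}{2} e_{2} e_{3}. The net rotation is 1/3*pi (after discarding 1 full turn, each of which contributes a factor -1 to the rotor); the rotor keeps the half-angle phase exactly.
Answer: - \frac{\sqrt{3}}{2} + \frac{1}{2} e_{2} e_{3}


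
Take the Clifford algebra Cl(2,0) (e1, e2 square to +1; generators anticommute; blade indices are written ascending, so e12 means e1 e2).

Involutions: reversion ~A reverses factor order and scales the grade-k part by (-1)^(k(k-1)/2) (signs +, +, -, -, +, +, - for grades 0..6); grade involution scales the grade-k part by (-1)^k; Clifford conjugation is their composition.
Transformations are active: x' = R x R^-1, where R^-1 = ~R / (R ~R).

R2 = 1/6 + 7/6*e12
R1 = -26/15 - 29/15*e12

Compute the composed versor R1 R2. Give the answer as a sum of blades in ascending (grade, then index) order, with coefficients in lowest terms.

Distribute over the terms of R1 (each basis-blade product reordered to ascending indices, repeated generators contracted through their squares):
(-26/15) R2 = -13/45 - 91/45*e12
(-29/15*e12) R2 = 203/90 - 29/90*e12
Summing the partial products and collecting blades:
Answer: 59/30 - 211/90*e12


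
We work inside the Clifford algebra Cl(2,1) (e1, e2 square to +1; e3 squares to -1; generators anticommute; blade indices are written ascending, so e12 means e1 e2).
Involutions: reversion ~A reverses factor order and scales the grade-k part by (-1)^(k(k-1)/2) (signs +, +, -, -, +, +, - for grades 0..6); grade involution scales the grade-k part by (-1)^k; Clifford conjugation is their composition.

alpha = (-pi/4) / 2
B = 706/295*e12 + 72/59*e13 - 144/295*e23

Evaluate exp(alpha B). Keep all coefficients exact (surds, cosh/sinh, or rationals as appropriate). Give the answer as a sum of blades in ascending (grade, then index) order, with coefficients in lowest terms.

B^2 term by term: the squares give (706/295)^2*(e12)^2 + (72/59)^2*(e13)^2 + (-144/295)^2*(e23)^2 = 498436/87025*(-1) + 5184/3481*(+1) + 20736/87025*(+1) = -4 (each basis 2-blade squares to minus the product of its generators' squares); cross terms between blades sharing an index anticommute and cancel. So B^2 = -4.
B^2 = -4 — the series telescopes trigonometrically here: l = 2, alpha*l = -pi/4, so exp(alpha B) = cos(-pi/4) + (sin(-pi/4)/2)*B = sqrt(2)/2 + (-sqrt(2)/4)*B.
Answer: sqrt(2)/2 - 353*sqrt(2)/590*e12 - 18*sqrt(2)/59*e13 + 36*sqrt(2)/295*e23


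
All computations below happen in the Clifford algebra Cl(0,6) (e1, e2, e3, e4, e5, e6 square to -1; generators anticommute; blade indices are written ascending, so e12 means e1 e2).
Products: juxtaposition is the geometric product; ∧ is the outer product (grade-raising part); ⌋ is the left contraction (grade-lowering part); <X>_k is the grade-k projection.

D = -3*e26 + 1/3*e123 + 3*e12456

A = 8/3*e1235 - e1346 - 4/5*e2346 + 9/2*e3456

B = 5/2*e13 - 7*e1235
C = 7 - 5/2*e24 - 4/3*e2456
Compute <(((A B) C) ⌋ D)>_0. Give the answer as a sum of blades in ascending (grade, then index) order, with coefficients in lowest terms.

step 1: -56/3 + 20/3*e25 + 5/2*e46 - 59/2*e1246 + 337/20*e1456 - 7*e2456
step 2: -364/3 + 337/15*e12 - 118/3*e15 - 295/4*e16 + 140/3*e24 + 130/3*e25 - 25/4*e26 + 50/3*e45 + 155/18*e46 - 35/2*e56 - 413/2*e1246 - 337/8*e1256 + 2359/20*e1456 - 217/9*e2456
step 3: -75/4 - 217/3*e1 - 7077/20*e2 - 337/45*e3 - 1011/8*e4 + 1239/2*e5 + 364*e26 - 364/9*e123 + 105/2*e124 + 155/6*e125 - 50*e126 + 75/4*e145 + 130*e146 - 140*e156 - 885/4*e245 + 118*e246 - 337/5*e456 - 364*e12456
step 4: -75/4
Answer: -75/4


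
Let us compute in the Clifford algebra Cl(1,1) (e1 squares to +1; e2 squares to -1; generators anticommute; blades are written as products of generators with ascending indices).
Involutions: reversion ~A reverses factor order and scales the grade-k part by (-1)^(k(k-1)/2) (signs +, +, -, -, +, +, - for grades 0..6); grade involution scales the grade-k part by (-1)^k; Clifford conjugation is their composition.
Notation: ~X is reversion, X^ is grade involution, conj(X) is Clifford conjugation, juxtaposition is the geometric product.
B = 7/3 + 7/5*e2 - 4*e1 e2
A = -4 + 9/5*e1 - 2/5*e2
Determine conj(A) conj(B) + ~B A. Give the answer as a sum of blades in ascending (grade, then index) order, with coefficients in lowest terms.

first term: -658/75 - 13/5*e1 - 2/3*e2 - 337/25*e1 e2
second term: -658/75 + 29/5*e1 - 206/15*e2 - 463/25*e1 e2
Answer: -1316/75 + 16/5*e1 - 72/5*e2 - 32*e1 e2


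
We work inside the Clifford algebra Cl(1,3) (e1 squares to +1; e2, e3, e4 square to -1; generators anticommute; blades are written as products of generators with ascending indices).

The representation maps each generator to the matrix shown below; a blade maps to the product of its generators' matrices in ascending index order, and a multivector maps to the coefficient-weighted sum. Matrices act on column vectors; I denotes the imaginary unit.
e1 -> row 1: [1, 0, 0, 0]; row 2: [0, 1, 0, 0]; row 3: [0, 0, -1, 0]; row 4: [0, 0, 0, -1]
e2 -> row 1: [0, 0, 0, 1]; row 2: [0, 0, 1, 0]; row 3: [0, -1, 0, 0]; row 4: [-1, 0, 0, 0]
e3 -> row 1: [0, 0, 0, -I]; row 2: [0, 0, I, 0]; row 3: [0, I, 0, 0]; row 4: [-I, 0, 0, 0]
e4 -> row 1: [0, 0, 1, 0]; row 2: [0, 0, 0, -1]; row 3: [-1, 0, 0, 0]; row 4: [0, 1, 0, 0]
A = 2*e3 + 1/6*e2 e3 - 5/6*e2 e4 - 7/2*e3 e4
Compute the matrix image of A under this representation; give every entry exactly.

Bivector images (products of the table entries): rho(e2 e3) = rho(e2)rho(e3) = row 1: [-I, 0, 0, 0]; row 2: [0, I, 0, 0]; row 3: [0, 0, -I, 0]; row 4: [0, 0, 0, I]; rho(e2 e4) = rho(e2)rho(e4) = row 1: [0, 1, 0, 0]; row 2: [-1, 0, 0, 0]; row 3: [0, 0, 0, 1]; row 4: [0, 0, -1, 0]; rho(e3 e4) = rho(e3)rho(e4) = row 1: [0, -I, 0, 0]; row 2: [-I, 0, 0, 0]; row 3: [0, 0, 0, -I]; row 4: [0, 0, -I, 0].
M = (2)*rho(e3) + (1/6)*rho(e2 e3) + (-5/6)*rho(e2 e4) + (-7/2)*rho(e3 e4), summed entrywise:
Answer: row 1: [-I/6, -5/6 + 7*I/2, 0, -2*I]; row 2: [5/6 + 7*I/2, I/6, 2*I, 0]; row 3: [0, 2*I, -I/6, -5/6 + 7*I/2]; row 4: [-2*I, 0, 5/6 + 7*I/2, I/6]


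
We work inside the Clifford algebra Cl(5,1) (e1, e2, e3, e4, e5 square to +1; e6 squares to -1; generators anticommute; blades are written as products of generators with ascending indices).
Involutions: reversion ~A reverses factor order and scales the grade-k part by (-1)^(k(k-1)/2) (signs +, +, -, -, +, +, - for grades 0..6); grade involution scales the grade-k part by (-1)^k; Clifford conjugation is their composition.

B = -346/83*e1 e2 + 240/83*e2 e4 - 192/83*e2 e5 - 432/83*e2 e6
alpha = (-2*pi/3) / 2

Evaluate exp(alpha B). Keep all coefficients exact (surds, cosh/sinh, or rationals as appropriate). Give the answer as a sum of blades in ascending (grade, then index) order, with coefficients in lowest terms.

B^2 term by term: the squares give (-346/83)^2*(e1 e2)^2 + (240/83)^2*(e2 e4)^2 + (-192/83)^2*(e2 e5)^2 + (-432/83)^2*(e2 e6)^2 = 119716/6889*(-1) + 57600/6889*(-1) + 36864/6889*(-1) + 186624/6889*(+1) = -4 (each basis 2-blade squares to minus the product of its generators' squares); cross terms between blades sharing an index anticommute and cancel. So B^2 = -4.
B^2 = -4 — a negative square means the series sums to a rotation: l = 2, alpha*l = -2*pi/3, so exp(alpha B) = cos(-2*pi/3) + (sin(-2*pi/3)/2)*B = -1/2 + (-sqrt(3)/4)*B.
Answer: -1/2 + 173*sqrt(3)/166*e1 e2 - 60*sqrt(3)/83*e2 e4 + 48*sqrt(3)/83*e2 e5 + 108*sqrt(3)/83*e2 e6


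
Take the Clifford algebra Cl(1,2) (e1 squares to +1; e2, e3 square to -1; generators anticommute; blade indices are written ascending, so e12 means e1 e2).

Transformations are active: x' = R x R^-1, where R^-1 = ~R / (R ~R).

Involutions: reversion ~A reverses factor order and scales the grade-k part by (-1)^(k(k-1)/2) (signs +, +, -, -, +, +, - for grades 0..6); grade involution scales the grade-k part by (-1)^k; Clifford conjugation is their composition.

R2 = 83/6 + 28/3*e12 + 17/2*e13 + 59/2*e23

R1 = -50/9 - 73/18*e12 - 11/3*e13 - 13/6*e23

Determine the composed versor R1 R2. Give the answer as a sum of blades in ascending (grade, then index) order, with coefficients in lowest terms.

Distribute over the terms of R1 (each basis-blade product reordered to ascending indices, repeated generators contracted through their squares):
(-50/9) R2 = -2075/27 - 1400/27*e12 - 425/9*e13 - 1475/9*e23
(-73/18*e12) R2 = -1022/27 - 6059/108*e12 + 4307/36*e13 + 1241/36*e23
(-11/3*e13) R2 = -187/6 - 649/6*e12 - 913/18*e13 - 308/9*e23
(-13/6*e23) R2 = 767/12 + 221/12*e12 - 182/9*e13 - 1079/36*e23
Summing the partial products and collecting blades:
Answer: -8851/108 - 5338/27*e12 + 53/36*e13 - 3485/18*e23


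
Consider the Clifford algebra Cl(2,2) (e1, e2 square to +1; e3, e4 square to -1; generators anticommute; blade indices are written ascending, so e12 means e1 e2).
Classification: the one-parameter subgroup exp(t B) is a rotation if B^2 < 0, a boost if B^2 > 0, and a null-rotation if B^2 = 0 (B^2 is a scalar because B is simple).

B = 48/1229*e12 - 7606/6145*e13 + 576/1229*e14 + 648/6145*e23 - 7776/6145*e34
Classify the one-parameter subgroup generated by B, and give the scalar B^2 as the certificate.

B^2 term by term: the squares give (48/1229)^2*(e12)^2 + (-7606/6145)^2*(e13)^2 + (576/1229)^2*(e14)^2 + (648/6145)^2*(e23)^2 + (-7776/6145)^2*(e34)^2 = 2304/1510441*(-1) + 57851236/37761025*(+1) + 331776/1510441*(+1) + 419904/37761025*(+1) + 60466176/37761025*(-1) = 4/25 (each basis 2-blade squares to minus the product of its generators' squares); cross terms between blades sharing an index anticommute and cancel; the commuting (index-disjoint) pairs give grade-4 terms 2*c*c'*(blade product), which cancel blade by blade — e1234: -746496/7552205 + 746496/7552205 = 0 — confirming B is simple. So B^2 = 4/25.
Answer: boost, certificate B^2 = 4/25. The invariant at work: B^2 = 4/25 is unchanged by conjugation, hence its sign classifies the subgroup whatever basis B is written in.


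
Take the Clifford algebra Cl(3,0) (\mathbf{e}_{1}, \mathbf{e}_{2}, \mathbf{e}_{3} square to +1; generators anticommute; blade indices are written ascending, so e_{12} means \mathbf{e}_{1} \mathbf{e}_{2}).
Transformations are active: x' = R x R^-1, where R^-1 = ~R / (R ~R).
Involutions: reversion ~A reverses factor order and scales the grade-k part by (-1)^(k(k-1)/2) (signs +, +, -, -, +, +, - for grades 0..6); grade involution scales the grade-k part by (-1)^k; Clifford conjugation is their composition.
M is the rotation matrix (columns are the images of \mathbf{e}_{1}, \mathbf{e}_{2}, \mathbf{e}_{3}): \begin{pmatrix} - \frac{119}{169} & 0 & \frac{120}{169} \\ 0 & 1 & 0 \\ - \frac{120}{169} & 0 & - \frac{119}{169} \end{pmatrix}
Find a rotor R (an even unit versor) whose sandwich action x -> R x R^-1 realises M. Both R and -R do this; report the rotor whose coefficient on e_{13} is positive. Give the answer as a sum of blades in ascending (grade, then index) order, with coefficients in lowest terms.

Method: write R = a + b12*e_{12} + b13*e_{13} + b23*e_{23} with a^2 + b12^2 + b13^2 + b23^2 = 1 (so R^-1 = ~R). Expanding the columns R e_j ~R gives tr M = 4a^2 - 1 and, from the antisymmetric part, M21 - M12 = -4a*b12, M13 - M31 = 4a*b13, M32 - M23 = -4a*b23.
Here tr M = -\frac{69}{169}, so a^2 = (1 + tr M)/4 = \frac{25}{169} and a = ±\frac{5}{13}. Taking a = \frac{5}{13}: M21 - M12 = 0, M13 - M31 = \frac{240}{169}, M32 - M23 = 0, giving b12 = 0, b13 = \frac{12}{13}, b23 = 0, i.e. R = \frac{5}{13} + \frac{12}{13} e_{13}.
Its e_{13} coefficient is already positive.
Answer: \frac{5}{13} + \frac{12}{13} e_{13}. Note: both R and -R realise this M (trace -\frac{69}{169}); the covering map identifies them, and the e_{13}-coefficient sign is the tie-breaker.


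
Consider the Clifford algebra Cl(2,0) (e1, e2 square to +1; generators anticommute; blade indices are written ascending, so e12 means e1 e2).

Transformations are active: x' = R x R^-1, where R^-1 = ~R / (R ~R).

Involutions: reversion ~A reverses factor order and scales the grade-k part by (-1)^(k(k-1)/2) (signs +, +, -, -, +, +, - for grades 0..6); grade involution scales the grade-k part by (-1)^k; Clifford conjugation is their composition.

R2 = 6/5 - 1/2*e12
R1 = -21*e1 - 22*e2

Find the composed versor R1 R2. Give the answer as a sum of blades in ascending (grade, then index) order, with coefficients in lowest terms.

Distribute over the terms of R1 (each basis-blade product reordered to ascending indices, repeated generators contracted through their squares):
(-21*e1) R2 = -126/5*e1 + 21/2*e2
(-22*e2) R2 = -11*e1 - 132/5*e2
Summing the partial products and collecting blades:
Answer: -181/5*e1 - 159/10*e2


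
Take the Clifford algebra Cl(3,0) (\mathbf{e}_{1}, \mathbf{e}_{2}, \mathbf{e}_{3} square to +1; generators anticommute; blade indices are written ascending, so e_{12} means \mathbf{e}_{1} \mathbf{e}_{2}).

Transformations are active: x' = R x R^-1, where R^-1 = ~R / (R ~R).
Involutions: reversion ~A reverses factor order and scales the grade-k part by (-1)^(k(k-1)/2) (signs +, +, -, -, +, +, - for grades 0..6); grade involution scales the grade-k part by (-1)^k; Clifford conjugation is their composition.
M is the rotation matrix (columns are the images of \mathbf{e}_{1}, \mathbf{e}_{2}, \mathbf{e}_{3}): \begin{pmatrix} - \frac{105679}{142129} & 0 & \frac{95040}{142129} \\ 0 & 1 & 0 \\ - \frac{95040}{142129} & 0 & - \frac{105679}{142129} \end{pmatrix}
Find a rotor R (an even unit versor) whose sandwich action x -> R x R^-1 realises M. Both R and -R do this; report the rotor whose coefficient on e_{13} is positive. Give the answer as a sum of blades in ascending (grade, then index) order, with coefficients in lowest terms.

Method: write R = a + b12*e_{12} + b13*e_{13} + b23*e_{23} with a^2 + b12^2 + b13^2 + b23^2 = 1 (so R^-1 = ~R). Expanding the columns R e_j ~R gives tr M = 4a^2 - 1 and, from the antisymmetric part, M21 - M12 = -4a*b12, M13 - M31 = 4a*b13, M32 - M23 = -4a*b23.
Here tr M = -\frac{69229}{142129}, so a^2 = (1 + tr M)/4 = \frac{18225}{142129} and a = ±\frac{135}{377}. Taking a = \frac{135}{377}: M21 - M12 = 0, M13 - M31 = \frac{190080}{142129}, M32 - M23 = 0, giving b12 = 0, b13 = \frac{352}{377}, b23 = 0, i.e. R = \frac{135}{377} + \frac{352}{377} e_{13}.
Its e_{13} coefficient is already positive.
Answer: \frac{135}{377} + \frac{352}{377} e_{13}. Why the constraint matters: R and -R act identically through the sandwich — M has trace -\frac{69229}{142129} either way — so only the sign condition on e_{13} picks one of the two preimages.


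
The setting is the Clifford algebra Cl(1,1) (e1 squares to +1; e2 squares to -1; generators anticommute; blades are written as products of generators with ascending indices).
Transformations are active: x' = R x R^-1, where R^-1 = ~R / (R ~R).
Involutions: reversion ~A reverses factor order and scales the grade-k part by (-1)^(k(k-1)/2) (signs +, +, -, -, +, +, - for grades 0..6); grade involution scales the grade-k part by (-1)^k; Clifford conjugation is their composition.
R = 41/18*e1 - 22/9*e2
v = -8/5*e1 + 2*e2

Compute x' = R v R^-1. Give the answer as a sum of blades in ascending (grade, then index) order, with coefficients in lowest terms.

~R = 41/18*e1 - 22/9*e2, and R ~R = -85/108, so R^-1 = ~R / (-85/108).
R v = 56/45 + 29/45*e1 e2
Answer: -7144/1275*e1 + 7306/1275*e2


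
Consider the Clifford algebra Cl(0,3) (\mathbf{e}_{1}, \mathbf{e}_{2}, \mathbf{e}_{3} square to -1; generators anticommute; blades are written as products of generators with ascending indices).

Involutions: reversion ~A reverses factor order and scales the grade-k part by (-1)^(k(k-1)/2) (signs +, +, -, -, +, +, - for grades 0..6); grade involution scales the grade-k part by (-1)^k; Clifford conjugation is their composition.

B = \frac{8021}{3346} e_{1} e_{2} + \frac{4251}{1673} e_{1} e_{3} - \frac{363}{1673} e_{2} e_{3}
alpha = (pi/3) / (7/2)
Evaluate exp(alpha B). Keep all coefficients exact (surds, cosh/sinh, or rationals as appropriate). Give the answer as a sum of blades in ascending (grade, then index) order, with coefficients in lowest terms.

B^2 term by term: the squares give (\frac{8021}{3346})^2*(e_{1} e_{2})^2 + (\frac{4251}{1673})^2*(e_{1} e_{3})^2 + (-\frac{363}{1673})^2*(e_{2} e_{3})^2 = \frac{64336441}{11195716}*(-1) + \frac{18071001}{2798929}*(-1) + \frac{131769}{2798929}*(-1) = -\frac{49}{4} (each basis 2-blade squares to minus the product of its generators' squares); cross terms between blades sharing an index anticommute and cancel. So B^2 = -\frac{49}{4}.
B^2 = -\frac{49}{4} — the negative square puts this in the circular regime; l = \frac{7}{2}, alpha*l = \frac{\pi}{3}, so exp(alpha B) = cos(\frac{\pi}{3}) + (sin(\frac{\pi}{3})/(\frac{7}{2}))*B = \frac{1}{2} + (\frac{\sqrt{3}}{7})*B.
Answer: \frac{1}{2} + \frac{8021 \sqrt{3}}{23422} e_{1} e_{2} + \frac{4251 \sqrt{3}}{11711} e_{1} e_{3} - \frac{363 \sqrt{3}}{11711} e_{2} e_{3}


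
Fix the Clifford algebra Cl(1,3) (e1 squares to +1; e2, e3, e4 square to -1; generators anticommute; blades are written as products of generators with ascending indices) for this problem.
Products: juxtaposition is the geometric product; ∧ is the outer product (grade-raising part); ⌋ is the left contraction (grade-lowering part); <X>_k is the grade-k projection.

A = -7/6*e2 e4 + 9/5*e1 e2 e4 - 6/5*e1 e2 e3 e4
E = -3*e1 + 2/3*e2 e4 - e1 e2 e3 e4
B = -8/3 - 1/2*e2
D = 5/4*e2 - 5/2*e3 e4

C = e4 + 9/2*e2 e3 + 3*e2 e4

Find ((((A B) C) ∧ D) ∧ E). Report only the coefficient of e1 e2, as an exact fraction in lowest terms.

step 1: 7/12*e4 - 9/10*e1 e4 + 28/9*e2 e4 - 24/5*e1 e2 e4 - 3/5*e1 e3 e4 + 16/5*e1 e2 e3 e4
step 2: -119/12 + 153/10*e1 - 49/36*e2 + 21/10*e1 e2 + 51/5*e1 e3 - 72/5*e1 e4 - 14*e3 e4 - 7/5*e1 e2 e3 - 27/10*e1 e2 e4 + 108/5*e1 e3 e4 + 21/8*e2 e3 e4 - 81/20*e1 e2 e3 e4
step 3: -595/48*e2 + 153/8*e1 e2 + 595/24*e3 e4 - 51/4*e1 e2 e3 + 18*e1 e2 e4 - 153/4*e1 e3 e4 - 1015/72*e2 e3 e4 + 87/4*e1 e2 e3 e4
step 4: -595/16*e1 e2 - 595/8*e1 e3 e4 - 1015/24*e1 e2 e3 e4
Answer: -595/16


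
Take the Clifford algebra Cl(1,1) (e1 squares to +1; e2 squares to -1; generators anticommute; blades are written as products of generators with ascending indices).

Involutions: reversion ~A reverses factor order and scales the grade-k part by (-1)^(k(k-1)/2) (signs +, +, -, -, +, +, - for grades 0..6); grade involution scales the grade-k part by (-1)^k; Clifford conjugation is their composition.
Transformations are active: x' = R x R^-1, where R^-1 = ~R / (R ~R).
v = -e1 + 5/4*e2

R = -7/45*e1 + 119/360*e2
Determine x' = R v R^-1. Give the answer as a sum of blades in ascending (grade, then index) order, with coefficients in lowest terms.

~R = -7/45*e1 + 119/360*e2, and R ~R = -49/576, so R^-1 = ~R / (-49/576).
R v = -371/1440 + 49/360*e1 e2
Answer: 13/225*e1 + 677/900*e2


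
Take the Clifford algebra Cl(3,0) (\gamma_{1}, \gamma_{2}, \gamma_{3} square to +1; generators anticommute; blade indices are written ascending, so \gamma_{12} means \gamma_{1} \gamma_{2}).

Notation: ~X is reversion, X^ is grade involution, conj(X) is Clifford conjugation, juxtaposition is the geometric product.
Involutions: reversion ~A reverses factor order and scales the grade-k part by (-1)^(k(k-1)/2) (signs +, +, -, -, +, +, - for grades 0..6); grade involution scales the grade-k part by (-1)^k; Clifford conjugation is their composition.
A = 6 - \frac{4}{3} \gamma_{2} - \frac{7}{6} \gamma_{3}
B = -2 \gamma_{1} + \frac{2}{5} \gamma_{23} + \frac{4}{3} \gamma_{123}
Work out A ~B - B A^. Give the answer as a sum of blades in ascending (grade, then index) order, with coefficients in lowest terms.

first term: -12 \gamma_{1} - \frac{7}{15} \gamma_{2} + \frac{8}{15} \gamma_{3} - \frac{10}{9} \gamma_{12} - \frac{37}{9} \gamma_{13} - \frac{12}{5} \gamma_{23} - 8 \gamma_{123}
second term: -12 \gamma_{1} + \frac{7}{15} \gamma_{2} - \frac{8}{15} \gamma_{3} - \frac{10}{9} \gamma_{12} - \frac{37}{9} \gamma_{13} + \frac{12}{5} \gamma_{23} + 8 \gamma_{123}
Answer: -\frac{14}{15} \gamma_{2} + \frac{16}{15} \gamma_{3} - \frac{24}{5} \gamma_{23} - 16 \gamma_{123}


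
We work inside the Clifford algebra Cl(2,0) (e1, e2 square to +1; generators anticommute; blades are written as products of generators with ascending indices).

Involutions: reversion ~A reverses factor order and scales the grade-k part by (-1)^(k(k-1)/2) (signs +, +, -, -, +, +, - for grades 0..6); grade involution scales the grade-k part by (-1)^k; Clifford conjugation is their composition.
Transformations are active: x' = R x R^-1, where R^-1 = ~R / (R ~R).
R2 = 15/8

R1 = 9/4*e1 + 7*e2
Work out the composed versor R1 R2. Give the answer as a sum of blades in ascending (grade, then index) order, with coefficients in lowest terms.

Distribute over the terms of R2 (each basis-blade product reordered to ascending indices, repeated generators contracted through their squares):
R1 (15/8) = 135/32*e1 + 105/8*e2
Answer: 135/32*e1 + 105/8*e2


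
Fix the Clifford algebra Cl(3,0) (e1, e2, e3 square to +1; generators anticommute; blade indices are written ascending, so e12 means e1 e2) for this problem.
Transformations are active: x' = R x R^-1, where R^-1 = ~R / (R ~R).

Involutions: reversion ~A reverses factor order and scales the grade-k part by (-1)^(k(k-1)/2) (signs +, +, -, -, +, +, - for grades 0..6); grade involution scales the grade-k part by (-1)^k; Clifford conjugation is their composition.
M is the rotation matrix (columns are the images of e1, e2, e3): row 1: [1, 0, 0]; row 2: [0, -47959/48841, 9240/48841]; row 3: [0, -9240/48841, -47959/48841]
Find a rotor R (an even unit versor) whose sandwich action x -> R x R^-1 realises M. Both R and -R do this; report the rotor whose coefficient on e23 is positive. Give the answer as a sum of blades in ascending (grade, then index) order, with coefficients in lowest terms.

Method: write R = a + b12*e12 + b13*e13 + b23*e23 with a^2 + b12^2 + b13^2 + b23^2 = 1 (so R^-1 = ~R). Expanding the columns R e_j ~R gives tr M = 4a^2 - 1 and, from the antisymmetric part, M21 - M12 = -4a*b12, M13 - M31 = 4a*b13, M32 - M23 = -4a*b23.
Here tr M = -47077/48841, so a^2 = (1 + tr M)/4 = 441/48841 and a = ±21/221. Taking a = 21/221: M21 - M12 = 0, M13 - M31 = 0, M32 - M23 = -18480/48841, giving b12 = 0, b13 = 0, b23 = 220/221, i.e. R = 21/221 + 220/221*e23.
Its e23 coefficient is already positive.
Answer: 21/221 + 220/221*e23. Sheet selection: the two-to-one cover makes ±R indistinguishable at the matrix level (trace -47077/48841), so uniqueness comes from the required sign on e23.


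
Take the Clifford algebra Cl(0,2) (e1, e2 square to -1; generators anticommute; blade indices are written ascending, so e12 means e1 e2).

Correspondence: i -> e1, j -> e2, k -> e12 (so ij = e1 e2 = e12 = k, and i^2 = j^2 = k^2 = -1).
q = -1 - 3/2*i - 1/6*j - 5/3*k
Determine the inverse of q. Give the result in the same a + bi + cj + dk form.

In blades: q = -1 - 3/2*e1 - 1/6*e2 - 5/3*e12.
With qbar = -1 + 3/2*e1 + 1/6*e2 + 5/3*e12 (scalar fixed, mapped units negated), q qbar = 109/18 (the sum of squared coefficients), so q^-1 = qbar / (109/18) = -18/109 + 27/109*e1 + 3/109*e2 + 30/109*e12; translating back:
Answer: -18/109 + 27/109*i + 3/109*j + 30/109*k


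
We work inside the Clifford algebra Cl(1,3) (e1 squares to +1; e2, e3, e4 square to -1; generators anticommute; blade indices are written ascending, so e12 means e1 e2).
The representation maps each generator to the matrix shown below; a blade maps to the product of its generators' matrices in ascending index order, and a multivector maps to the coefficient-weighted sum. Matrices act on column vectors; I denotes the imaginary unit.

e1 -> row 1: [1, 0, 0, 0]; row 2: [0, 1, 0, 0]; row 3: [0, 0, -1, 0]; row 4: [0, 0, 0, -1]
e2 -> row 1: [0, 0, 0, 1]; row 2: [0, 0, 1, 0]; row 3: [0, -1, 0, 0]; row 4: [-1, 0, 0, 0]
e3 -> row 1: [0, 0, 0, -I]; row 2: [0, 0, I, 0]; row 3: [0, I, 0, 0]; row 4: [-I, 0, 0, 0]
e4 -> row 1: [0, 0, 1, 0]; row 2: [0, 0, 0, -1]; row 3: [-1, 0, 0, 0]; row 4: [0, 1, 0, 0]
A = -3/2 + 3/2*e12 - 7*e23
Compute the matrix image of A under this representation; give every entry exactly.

Bivector images (products of the table entries): rho(e12) = rho(e1)rho(e2) = row 1: [0, 0, 0, 1]; row 2: [0, 0, 1, 0]; row 3: [0, 1, 0, 0]; row 4: [1, 0, 0, 0]; rho(e23) = rho(e2)rho(e3) = row 1: [-I, 0, 0, 0]; row 2: [0, I, 0, 0]; row 3: [0, 0, -I, 0]; row 4: [0, 0, 0, I].
M = (-3/2)*1 + (3/2)*rho(e12) + (-7)*rho(e23), summed entrywise (1 is the identity matrix):
Answer: row 1: [-3/2 + 7*I, 0, 0, 3/2]; row 2: [0, -3/2 - 7*I, 3/2, 0]; row 3: [0, 3/2, -3/2 + 7*I, 0]; row 4: [3/2, 0, 0, -3/2 - 7*I]


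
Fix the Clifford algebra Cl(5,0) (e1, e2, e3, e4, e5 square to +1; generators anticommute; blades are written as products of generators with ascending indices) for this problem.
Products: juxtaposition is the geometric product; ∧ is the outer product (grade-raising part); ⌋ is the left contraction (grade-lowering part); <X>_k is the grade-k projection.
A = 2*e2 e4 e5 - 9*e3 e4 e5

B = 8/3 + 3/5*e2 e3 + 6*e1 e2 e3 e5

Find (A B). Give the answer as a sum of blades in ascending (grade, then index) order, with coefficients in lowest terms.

step 1: -54*e1 e2 e4 - 12*e1 e3 e4 + 161/15*e2 e4 e5 - 114/5*e3 e4 e5
Answer: -54*e1 e2 e4 - 12*e1 e3 e4 + 161/15*e2 e4 e5 - 114/5*e3 e4 e5


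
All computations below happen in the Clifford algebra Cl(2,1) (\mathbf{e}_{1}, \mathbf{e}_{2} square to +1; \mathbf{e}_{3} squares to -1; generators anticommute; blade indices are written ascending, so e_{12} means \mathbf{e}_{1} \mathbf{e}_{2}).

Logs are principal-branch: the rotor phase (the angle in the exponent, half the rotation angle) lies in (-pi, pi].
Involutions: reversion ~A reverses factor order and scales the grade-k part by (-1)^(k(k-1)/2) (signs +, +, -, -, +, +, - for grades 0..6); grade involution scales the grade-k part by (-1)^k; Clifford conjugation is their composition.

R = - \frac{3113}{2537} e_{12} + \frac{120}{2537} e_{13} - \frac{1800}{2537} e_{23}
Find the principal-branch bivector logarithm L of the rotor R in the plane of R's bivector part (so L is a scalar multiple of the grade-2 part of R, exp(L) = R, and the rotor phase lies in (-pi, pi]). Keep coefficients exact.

The scalar part of R is 0, which fixes the principal-branch rotor phase; the unit plane is then the bivector part divided by the sine of that phase, and L is that plane scaled by the phase.
Concretely: cos(phase) = 0 gives phase = ±\frac{\pi}{2}, and since phase/sin(phase) is even the sign is immaterial: L = (phase/sin(phase)) * <R>_2 = (\frac{\pi}{2}) * <R>_2.
Answer: - \frac{3113 \pi}{5074} e_{12} + \frac{60 \pi}{2537} e_{13} - \frac{900 \pi}{2537} e_{23}


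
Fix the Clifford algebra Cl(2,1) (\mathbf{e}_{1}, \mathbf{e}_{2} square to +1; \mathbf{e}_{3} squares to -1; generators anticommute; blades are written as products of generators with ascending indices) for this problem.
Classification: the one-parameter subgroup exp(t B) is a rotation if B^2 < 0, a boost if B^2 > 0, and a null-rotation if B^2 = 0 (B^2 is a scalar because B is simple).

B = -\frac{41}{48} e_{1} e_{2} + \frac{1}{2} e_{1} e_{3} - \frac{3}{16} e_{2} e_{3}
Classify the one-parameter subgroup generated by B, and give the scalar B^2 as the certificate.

B^2 term by term: the squares give (-\frac{41}{48})^2*(e_{1} e_{2})^2 + (\frac{1}{2})^2*(e_{1} e_{3})^2 + (-\frac{3}{16})^2*(e_{2} e_{3})^2 = \frac{1681}{2304}*(-1) + \frac{1}{4}*(+1) + \frac{9}{256}*(+1) = -\frac{4}{9} (each basis 2-blade squares to minus the product of its generators' squares); cross terms between blades sharing an index anticommute and cancel. So B^2 = -\frac{4}{9}.
Answer: rotation, certificate B^2 = -\frac{4}{9}. One invariant decides it: the square -\frac{4}{9} survives every conjugation, and its sign is exactly the classification.


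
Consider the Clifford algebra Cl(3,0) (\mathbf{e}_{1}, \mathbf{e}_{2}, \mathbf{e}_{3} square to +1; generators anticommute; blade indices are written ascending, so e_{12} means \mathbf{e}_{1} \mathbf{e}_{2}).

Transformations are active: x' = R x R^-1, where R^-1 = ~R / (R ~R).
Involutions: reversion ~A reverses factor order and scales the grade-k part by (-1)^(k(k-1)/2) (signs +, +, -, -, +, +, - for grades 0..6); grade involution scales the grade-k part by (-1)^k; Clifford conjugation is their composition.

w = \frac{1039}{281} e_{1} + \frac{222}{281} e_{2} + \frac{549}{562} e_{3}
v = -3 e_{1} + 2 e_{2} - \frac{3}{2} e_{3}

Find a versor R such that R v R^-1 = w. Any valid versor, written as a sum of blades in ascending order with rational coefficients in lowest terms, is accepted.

R = v + w = \frac{196}{281} e_{1} + \frac{784}{281} e_{2} - \frac{147}{281} e_{3} works: the equal norms (\frac{61}{4}) guarantee its sandwich swaps v into w.
Answer: \frac{196}{281} e_{1} + \frac{784}{281} e_{2} - \frac{147}{281} e_{3}


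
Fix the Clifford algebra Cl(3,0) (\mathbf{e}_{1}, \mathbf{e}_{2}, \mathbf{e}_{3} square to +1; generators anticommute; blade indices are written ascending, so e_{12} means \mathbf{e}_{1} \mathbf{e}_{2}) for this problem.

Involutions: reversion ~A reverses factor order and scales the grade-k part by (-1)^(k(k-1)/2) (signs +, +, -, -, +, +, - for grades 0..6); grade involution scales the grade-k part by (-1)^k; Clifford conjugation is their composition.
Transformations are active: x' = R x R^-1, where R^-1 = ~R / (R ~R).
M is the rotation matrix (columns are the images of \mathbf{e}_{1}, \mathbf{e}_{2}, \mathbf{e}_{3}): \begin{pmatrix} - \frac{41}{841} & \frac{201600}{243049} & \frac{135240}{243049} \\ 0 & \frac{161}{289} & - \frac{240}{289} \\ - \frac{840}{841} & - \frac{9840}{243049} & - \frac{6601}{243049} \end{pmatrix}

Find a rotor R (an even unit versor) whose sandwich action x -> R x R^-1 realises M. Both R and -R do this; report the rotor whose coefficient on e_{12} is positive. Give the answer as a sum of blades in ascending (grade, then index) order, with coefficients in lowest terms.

Method: write R = a + b12*e_{12} + b13*e_{13} + b23*e_{23} with a^2 + b12^2 + b13^2 + b23^2 = 1 (so R^-1 = ~R). Expanding the columns R e_j ~R gives tr M = 4a^2 - 1 and, from the antisymmetric part, M21 - M12 = -4a*b12, M13 - M31 = 4a*b13, M32 - M23 = -4a*b23.
Here tr M = \frac{116951}{243049}, so a^2 = (1 + tr M)/4 = \frac{90000}{243049} and a = ±\frac{300}{493}. Taking a = \frac{300}{493}: M21 - M12 = -\frac{201600}{243049}, M13 - M31 = \frac{378000}{243049}, M32 - M23 = \frac{192000}{243049}, giving b12 = \frac{168}{493}, b13 = \frac{315}{493}, b23 = -\frac{160}{493}, i.e. R = \frac{300}{493} + \frac{168}{493} e_{12} + \frac{315}{493} e_{13} - \frac{160}{493} e_{23}.
Its e_{12} coefficient is already positive.
Answer: \frac{300}{493} + \frac{168}{493} e_{12} + \frac{315}{493} e_{13} - \frac{160}{493} e_{23}. Why the constraint matters: R and -R act identically through the sandwich — M has trace \frac{116951}{243049} either way — so only the sign condition on e_{12} picks one of the two preimages.


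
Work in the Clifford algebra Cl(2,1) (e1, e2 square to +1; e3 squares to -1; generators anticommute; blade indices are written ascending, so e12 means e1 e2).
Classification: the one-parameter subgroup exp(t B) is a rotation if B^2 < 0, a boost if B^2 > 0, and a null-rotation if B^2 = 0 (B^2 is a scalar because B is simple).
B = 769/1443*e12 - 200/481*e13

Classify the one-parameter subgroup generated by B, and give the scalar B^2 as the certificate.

B^2 term by term: the squares give (769/1443)^2*(e12)^2 + (-200/481)^2*(e13)^2 = 591361/2082249*(-1) + 40000/231361*(+1) = -1/9 (each basis 2-blade squares to minus the product of its generators' squares); cross terms between blades sharing an index anticommute and cancel. So B^2 = -1/9.
Answer: rotation, certificate B^2 = -1/9. Check the certificate: B^2 = -1/9, and that sign is decisive whatever form B takes.


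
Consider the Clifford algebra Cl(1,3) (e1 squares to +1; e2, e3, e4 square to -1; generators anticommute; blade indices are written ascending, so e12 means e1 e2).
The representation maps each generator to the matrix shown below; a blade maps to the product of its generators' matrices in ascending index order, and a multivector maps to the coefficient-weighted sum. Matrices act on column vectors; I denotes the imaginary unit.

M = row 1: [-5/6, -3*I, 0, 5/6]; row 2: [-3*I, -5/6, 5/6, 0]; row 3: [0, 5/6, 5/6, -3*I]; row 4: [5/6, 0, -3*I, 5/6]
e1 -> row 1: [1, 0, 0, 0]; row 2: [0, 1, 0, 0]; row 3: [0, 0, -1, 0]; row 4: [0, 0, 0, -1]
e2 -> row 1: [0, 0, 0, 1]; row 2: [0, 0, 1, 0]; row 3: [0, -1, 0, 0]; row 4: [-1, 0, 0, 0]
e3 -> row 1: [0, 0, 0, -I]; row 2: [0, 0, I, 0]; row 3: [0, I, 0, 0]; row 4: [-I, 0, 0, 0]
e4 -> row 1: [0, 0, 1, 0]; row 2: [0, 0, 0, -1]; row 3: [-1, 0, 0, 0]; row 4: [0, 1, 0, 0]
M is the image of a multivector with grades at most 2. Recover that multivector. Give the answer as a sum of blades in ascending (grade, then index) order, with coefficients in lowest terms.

Method: the blade images are trace-orthogonal — tr(rho(e_A) rho(e_B)^-1) = 4 if A = B and 0 otherwise — and rho(e_A)^-1 = (e_A)^2 * rho(e_A) with (e_A)^2 = +1 or -1, so the coefficient of e_A in the preimage is (e_A)^2 * tr(M rho(e_A))/4.
Nonzero projections over blades of grade <= 2: e1: (e1)^2 = +1, tr(M rho(e1)) = -10/3, coefficient -5/6; e12: (e12)^2 = +1, tr(M rho(e12)) = 10/3, coefficient 5/6; e34: (e34)^2 = -1, tr(M rho(e34)) = -12, coefficient 3. Every other blade of grade <= 2 projects to 0.
Answer: -5/6*e1 + 5/6*e12 + 3*e34


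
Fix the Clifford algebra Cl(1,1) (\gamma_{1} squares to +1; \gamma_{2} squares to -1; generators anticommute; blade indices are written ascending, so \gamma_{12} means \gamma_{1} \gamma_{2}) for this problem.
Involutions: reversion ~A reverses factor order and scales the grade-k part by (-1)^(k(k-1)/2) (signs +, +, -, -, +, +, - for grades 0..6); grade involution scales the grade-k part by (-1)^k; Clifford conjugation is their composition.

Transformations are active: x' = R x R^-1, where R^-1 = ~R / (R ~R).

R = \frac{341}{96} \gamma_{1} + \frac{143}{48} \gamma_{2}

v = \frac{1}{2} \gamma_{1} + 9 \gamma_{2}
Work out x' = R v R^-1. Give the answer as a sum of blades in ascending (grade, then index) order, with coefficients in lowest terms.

~R = \frac{341}{96} \gamma_{1} + \frac{143}{48} \gamma_{2}, and R ~R = \frac{11495}{3072}, so R^-1 = ~R / (\frac{11495}{3072}).
R v = -\frac{4807}{192} + \frac{1463}{48} \gamma_{12}
Answer: -\frac{1441}{30} \gamma_{1} - \frac{733}{15} \gamma_{2}
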